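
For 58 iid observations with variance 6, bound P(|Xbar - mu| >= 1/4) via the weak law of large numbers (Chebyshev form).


Var(Xbar) = Var(X)/n = 6/58
Chebyshev: P(|Xbar-mu| >= 1/4) <= Var(Xbar)/(1/4)^2 = (3/29)/(1/16) = 48/29
Bound exceeds 1, so trivial bound: 1

1


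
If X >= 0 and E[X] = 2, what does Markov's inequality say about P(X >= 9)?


Markov: P(X >= a) <= E[X]/a
P(X >= 9) <= 2/9

2/9


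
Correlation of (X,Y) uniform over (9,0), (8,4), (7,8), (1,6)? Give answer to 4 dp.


Cov(X,Y) = -4.6250, Var(X) = 9.6875, Var(Y) = 8.7500
rho = Cov/(sqrt(VarX)*sqrt(VarY)) = -0.5023

-0.5023


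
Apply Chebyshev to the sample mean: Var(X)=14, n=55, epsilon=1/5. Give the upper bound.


Var(Xbar) = Var(X)/n = 14/55
Chebyshev: P(|Xbar-mu| >= 1/5) <= Var(Xbar)/(1/5)^2 = (14/55)/(1/25) = 70/11
Bound exceeds 1, so trivial bound: 1

1


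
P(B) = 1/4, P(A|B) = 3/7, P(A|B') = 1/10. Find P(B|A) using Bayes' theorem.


P(A) = P(A|B)P(B) + P(A|B')P(B') = 3/7*1/4 + 1/10*3/4 = 51/280
P(B|A) = P(A|B)P(B)/P(A) = (3/28)/(51/280) = 10/17

10/17


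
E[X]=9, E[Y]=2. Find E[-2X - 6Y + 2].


E[-2X - 6Y + 2] = -2*E[X] - 6*E[Y] + 2
= (-2)*(9) + (-6)*(2) + (2)
= -18 - 12 + 2 = -28

-28


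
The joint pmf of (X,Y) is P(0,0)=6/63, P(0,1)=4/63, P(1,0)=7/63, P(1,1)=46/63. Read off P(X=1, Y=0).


Read from table: P(X=1, Y=0) = 7/63 = 1/9

1/9


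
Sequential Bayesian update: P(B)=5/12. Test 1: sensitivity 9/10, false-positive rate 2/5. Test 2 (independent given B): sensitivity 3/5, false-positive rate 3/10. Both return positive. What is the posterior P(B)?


After test 1: P(+) = 9/10*5/12 + 2/5*7/12 = 73/120
P(B|+) = (3/8)/(73/120) = 45/73
After test 2 (use post1 as new prior): P(+) = 3/5*45/73 + 3/10*28/73 = 177/365
P(B|+,+) = (27/73)/(177/365) = 45/59

45/59


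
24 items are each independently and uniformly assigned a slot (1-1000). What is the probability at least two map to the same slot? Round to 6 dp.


P(all different) = prod((1000-i)/1000 for i=0..23) = 0.757155
P(at least one match) = 1 - 0.757155 = 0.242845

0.242845


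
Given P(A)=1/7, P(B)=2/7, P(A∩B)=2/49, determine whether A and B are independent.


P(A)*P(B) = 1/7*2/7 = 2/49
P(A∩B) = 2/49, which equals P(A)P(B), so independent

Yes, A and B are independent


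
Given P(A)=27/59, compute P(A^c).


P(A') = 1 - P(A) = 1 - 27/59 = 32/59

32/59


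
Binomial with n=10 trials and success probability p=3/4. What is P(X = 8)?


P(X=8) = C(10,8) * p^8 * (1-p)^2
= 45 * 6561/65536 * 1/16
= 295245/1048576

295245/1048576


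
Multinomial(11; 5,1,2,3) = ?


11! = 39916800
Denominator: 5!=120 * 1!=1 * 2!=2 * 3!=6
Coefficient = 39916800 / 1440 = 27720

27720


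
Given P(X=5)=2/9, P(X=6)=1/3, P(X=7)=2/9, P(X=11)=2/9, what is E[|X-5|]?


E[|X-5|] = sum(g(x)*P(x))
= 0*2/9 + 1*1/3 + 2*2/9 + 6*2/9
= 19/9

19/9


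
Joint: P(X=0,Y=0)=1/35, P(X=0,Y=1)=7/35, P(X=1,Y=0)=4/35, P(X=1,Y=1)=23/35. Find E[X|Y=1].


P(Y=1) = 30/35
E[X|Y=1] = (0*7 + 1*23)/30 = 23/30

23/30


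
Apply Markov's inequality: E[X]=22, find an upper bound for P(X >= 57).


Markov: P(X >= a) <= E[X]/a
P(X >= 57) <= 22/57

22/57


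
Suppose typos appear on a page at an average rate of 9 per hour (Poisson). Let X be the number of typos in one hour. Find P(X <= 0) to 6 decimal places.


P(X<=0) = e^(-9)*9^0/0!
≈ 0.0001234098
≈ 0.000123

0.000123


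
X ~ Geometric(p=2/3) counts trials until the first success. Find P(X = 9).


P(X=9) = (1-p)^8 * p = (1/3)^8 * 2/3
= 1/6561 * 2/3 = 2/19683

2/19683


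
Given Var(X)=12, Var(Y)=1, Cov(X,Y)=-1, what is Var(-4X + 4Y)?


Var(-4X + 4Y) = (-4)^2*Var(X) + 4^2*Var(Y) + 2*(-4)*4*Cov(X,Y)
= 16*12 + 16*1 - 32*(-1)
= 192 + 16 + 32 = 240

240


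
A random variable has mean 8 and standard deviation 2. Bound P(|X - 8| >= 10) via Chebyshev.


k = 10/2 = 5
Chebyshev: P(|X-mu| >= k*sigma) <= 1/k^2 = 1/5^2 = 1/25

1/25


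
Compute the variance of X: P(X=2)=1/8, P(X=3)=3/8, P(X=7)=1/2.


E[X] = 39/8, E[X^2] = 227/8
Var(X) = E[X^2] - (E[X])^2 = 227/8 - (39/8)^2 = 295/64

295/64


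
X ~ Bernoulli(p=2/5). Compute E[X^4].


For Bernoulli: X in {0,1}
E[X^4] = 0^4*(1-2/5) + 1^4*2/5 = 2/5

2/5


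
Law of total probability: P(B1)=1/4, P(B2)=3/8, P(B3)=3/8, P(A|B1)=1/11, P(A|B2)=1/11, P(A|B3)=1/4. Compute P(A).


P(A) = P(A|B1)P(B1) + P(A|B2)P(B2) + P(A|B3)P(B3)
= 1/11*1/4 + 1/11*3/8 + 1/4*3/8
= 1/44 + 3/88 + 3/32 = 53/352

53/352


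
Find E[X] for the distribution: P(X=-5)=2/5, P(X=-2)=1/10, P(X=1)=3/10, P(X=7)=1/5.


E[X] = sum(x * P(x))
= -5*2/5 - 2*1/10 + 1*3/10 + 7*1/5
= -1/2

-1/2


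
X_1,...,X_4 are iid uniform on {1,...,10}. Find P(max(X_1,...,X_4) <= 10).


P(max <= 10) = P(all X_i <= 10) = (P(X_1 <= 10))^4
= (10/10)^4 = 1^4 = 1

1


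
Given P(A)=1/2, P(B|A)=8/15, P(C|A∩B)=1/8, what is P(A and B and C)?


P(A∩B∩C) = P(A) * P(B|A) * P(C|A∩B)
= 1/2 * 8/15 * 1/8
= 4/15 * 1/8 = 1/30

1/30


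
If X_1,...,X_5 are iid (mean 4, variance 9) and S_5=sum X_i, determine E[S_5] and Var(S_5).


E[S_n] = n*mu = 5*4 = 20
Var(S_n) = n*sigma^2 = 5*9 = 45

E[S_5]=20, Var(S_5)=45


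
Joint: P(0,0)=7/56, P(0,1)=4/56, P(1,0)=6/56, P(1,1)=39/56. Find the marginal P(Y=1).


P(Y=1) = P(0,1)+P(1,1) = 4/56 + 39/56 = 43/56

43/56


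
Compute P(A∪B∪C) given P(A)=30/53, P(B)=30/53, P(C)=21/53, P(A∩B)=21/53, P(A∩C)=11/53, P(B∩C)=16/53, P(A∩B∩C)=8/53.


P(A∪B∪C) = P(A)+P(B)+P(C) - P(AB)-P(AC)-P(BC) + P(ABC)
= 30/53+30/53+21/53 - 21/53-11/53-16/53 + 8/53
= 41/53

41/53


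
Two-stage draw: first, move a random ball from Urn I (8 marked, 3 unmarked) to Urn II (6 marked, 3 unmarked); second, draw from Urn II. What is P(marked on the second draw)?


P(transfer marked) = 8/11; P(transfer unmarked) = 3/11
If marked transferred: Urn II has 7 marked of 10, so P(marked|marked moved) = 7/10
If unmarked transferred: Urn II has 6 marked of 10, so P(marked|unmarked moved) = 3/5
By total probability: P(marked) = 8/11*7/10 + 3/11*3/5 = 37/55

37/55


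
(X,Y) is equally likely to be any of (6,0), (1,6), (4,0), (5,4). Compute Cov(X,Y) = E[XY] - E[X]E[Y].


E[X]=4, E[Y]=5/2, E[XY]=13/2
Cov(X,Y) = E[XY] - E[X]E[Y] = 13/2 - 4*5/2 = -7/2

-7/2


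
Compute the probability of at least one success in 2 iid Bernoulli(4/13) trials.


P(at least one) = 1 - P(none)
P(none) = (1 - 4/13)^2 = (9/13)^2 = 81/169
P(at least one) = 1 - 81/169 = 88/169

88/169


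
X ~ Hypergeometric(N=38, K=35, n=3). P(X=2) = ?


P(X=2) = C(35,2)*C(3,1) / C(38,3)
= 595*3 / 8436
= 1785/8436 = 595/2812

595/2812


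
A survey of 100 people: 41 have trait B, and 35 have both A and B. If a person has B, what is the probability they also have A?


P(A|B) = P(A∩B)/P(B) = (35/100)/(41/100) = 35/41

35/41


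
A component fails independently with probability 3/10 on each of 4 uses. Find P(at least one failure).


P(at least one) = 1 - P(none)
P(none) = (1 - 3/10)^4 = (7/10)^4 = 2401/10000
P(at least one) = 1 - 2401/10000 = 7599/10000

7599/10000


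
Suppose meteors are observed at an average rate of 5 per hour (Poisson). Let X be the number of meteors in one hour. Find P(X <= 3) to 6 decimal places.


P(X<=3) = e^(-5)*5^0/0! + e^(-5)*5^1/1! + e^(-5)*5^2/2! + e^(-5)*5^3/3!
≈ 0.0067379470 + 0.0336897350 + 0.0842243375 + 0.1403738958
= 0.2650259153
≈ 0.265026

0.265026


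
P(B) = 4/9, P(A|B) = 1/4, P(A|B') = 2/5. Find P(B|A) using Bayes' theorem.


P(A) = P(A|B)P(B) + P(A|B')P(B') = 1/4*4/9 + 2/5*5/9 = 1/3
P(B|A) = P(A|B)P(B)/P(A) = (1/9)/(1/3) = 1/3

1/3


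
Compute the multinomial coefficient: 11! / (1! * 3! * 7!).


11! = 39916800
Denominator: 1!=1 * 3!=6 * 7!=5040
Coefficient = 39916800 / 30240 = 1320

1320


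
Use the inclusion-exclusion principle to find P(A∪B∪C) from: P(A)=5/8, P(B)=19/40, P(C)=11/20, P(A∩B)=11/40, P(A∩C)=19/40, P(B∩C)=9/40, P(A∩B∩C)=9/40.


P(A∪B∪C) = P(A)+P(B)+P(C) - P(AB)-P(AC)-P(BC) + P(ABC)
= 5/8+19/40+11/20 - 11/40-19/40-9/40 + 9/40
= 9/10

9/10


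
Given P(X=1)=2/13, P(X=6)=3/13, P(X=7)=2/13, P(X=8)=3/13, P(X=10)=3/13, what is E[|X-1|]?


E[|X-1|] = sum(g(x)*P(x))
= 0*2/13 + 5*3/13 + 6*2/13 + 7*3/13 + 9*3/13
= 75/13

75/13


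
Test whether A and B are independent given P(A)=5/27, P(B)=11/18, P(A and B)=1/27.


P(A)*P(B) = 5/27*11/18 = 55/486
P(A∩B) = 1/27 != 55/486, so not independent

No, A and B are not independent


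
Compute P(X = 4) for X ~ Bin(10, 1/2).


P(X=4) = C(10,4) * p^4 * (1-p)^6
= 210 * 1/16 * 1/64
= 105/512

105/512


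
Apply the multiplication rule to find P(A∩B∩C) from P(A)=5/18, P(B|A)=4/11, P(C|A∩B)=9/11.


P(A∩B∩C) = P(A) * P(B|A) * P(C|A∩B)
= 5/18 * 4/11 * 9/11
= 10/99 * 9/11 = 10/121

10/121


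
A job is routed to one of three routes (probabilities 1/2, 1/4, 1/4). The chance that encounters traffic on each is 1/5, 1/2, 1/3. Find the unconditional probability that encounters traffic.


P(A) = P(A|B1)P(B1) + P(A|B2)P(B2) + P(A|B3)P(B3)
= 1/5*1/2 + 1/2*1/4 + 1/3*1/4
= 1/10 + 1/8 + 1/12 = 37/120

37/120


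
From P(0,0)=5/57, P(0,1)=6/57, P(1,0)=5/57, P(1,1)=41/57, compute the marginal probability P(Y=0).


P(Y=0) = P(0,0)+P(1,0) = 5/57 + 5/57 = 10/57

10/57


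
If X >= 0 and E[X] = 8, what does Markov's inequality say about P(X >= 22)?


Markov: P(X >= a) <= E[X]/a
P(X >= 22) <= 8/22 = 4/11

4/11


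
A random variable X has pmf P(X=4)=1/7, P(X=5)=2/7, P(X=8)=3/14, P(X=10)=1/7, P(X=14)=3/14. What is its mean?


E[X] = sum(x * P(x))
= 4*1/7 + 5*2/7 + 8*3/14 + 10*1/7 + 14*3/14
= 57/7

57/7


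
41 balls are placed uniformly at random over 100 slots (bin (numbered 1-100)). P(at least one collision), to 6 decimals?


P(all different) = prod((100-i)/100 for i=0..40) = 0.000067
P(at least one match) = 1 - 0.000067 = 0.999933

0.999933


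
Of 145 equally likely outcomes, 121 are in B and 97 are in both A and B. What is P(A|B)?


P(A|B) = P(A∩B)/P(B) = (97/145)/(121/145) = 97/121

97/121


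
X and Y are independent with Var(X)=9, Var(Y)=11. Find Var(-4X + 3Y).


Independence => Cov(X,Y)=0
Var(-4X + 3Y) = (-4)^2*Var(X) + 3^2*Var(Y)
= 16*9 + 9*11 = 243

243


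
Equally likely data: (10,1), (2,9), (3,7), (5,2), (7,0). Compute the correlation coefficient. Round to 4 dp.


Cov(X,Y) = -8.7200, Var(X) = 8.2400, Var(Y) = 12.5600
rho = Cov/(sqrt(VarX)*sqrt(VarY)) = -0.8572

-0.8572


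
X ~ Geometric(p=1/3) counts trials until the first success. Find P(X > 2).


P(X > 2) = P(first 2 trials all fail) = (1-p)^2 = (2/3)^2 = 4/9

4/9


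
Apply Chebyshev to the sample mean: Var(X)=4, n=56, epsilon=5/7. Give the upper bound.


Var(Xbar) = Var(X)/n = 4/56
Chebyshev: P(|Xbar-mu| >= 5/7) <= Var(Xbar)/(5/7)^2 = (1/14)/(25/49) = 7/50

7/50


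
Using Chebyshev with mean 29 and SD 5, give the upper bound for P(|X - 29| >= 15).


k = 15/5 = 3
Chebyshev: P(|X-mu| >= k*sigma) <= 1/k^2 = 1/3^2 = 1/9

1/9


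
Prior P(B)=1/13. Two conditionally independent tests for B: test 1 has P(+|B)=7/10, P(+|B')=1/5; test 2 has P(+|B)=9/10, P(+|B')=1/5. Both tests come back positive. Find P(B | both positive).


After test 1: P(+) = 7/10*1/13 + 1/5*12/13 = 31/130
P(B|+) = (7/130)/(31/130) = 7/31
After test 2 (use post1 as new prior): P(+) = 9/10*7/31 + 1/5*24/31 = 111/310
P(B|+,+) = (63/310)/(111/310) = 21/37

21/37


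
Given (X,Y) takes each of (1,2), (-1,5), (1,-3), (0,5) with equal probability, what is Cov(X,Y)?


E[X]=1/4, E[Y]=9/4, E[XY]=-3/2
Cov(X,Y) = E[XY] - E[X]E[Y] = -3/2 - 1/4*9/4 = -33/16

-33/16


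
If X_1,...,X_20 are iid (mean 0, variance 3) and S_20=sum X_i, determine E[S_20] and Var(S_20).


E[S_n] = n*mu = 20*0 = 0
Var(S_n) = n*sigma^2 = 20*3 = 60

E[S_20]=0, Var(S_20)=60


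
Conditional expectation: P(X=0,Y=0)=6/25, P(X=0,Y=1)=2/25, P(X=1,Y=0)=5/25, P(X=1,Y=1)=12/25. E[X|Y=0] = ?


P(Y=0) = 11/25
E[X|Y=0] = (0*6 + 1*5)/11 = 5/11

5/11


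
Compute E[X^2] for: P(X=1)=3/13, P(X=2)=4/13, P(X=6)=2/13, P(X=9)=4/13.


E[X^2] = sum(x^2 * P(x))
= 1*3/13 + 4*4/13 + 36*2/13 + 81*4/13
= 415/13

415/13


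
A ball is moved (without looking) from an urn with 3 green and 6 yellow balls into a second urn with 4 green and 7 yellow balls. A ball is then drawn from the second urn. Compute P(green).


P(transfer green) = 3/9 = 1/3; P(transfer yellow) = 2/3
If green transferred: Urn II has 5 green of 12, so P(green|green moved) = 5/12
If yellow transferred: Urn II has 4 green of 12, so P(green|yellow moved) = 1/3
By total probability: P(green) = 1/3*5/12 + 2/3*1/3 = 13/36

13/36


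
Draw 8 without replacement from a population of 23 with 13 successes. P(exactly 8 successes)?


P(X=8) = C(13,8)*C(10,0) / C(23,8)
= 1287*1 / 490314
= 1287/490314 = 39/14858

39/14858


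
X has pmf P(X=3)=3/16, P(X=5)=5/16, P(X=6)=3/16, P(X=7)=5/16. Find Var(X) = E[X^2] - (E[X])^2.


E[X] = 87/16, E[X^2] = 505/16
Var(X) = E[X^2] - (E[X])^2 = 505/16 - (87/16)^2 = 511/256

511/256


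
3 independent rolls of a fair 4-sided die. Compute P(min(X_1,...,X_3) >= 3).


P(min >= 3) = P(all X_i >= 3) = (P(X_1 >= 3))^3
= (2/4)^3 = (1/2)^3 = 1/8

1/8


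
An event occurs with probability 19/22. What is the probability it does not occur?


P(A') = 1 - P(A) = 1 - 19/22 = 3/22

3/22


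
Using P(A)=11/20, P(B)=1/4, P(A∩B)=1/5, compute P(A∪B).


P(A∪B) = P(A) + P(B) - P(A∩B)
= 11/20 + 1/4 - 1/5 = 3/5

3/5


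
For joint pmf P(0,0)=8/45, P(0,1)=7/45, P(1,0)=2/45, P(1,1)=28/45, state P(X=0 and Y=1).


Read from table: P(X=0, Y=1) = 7/45

7/45


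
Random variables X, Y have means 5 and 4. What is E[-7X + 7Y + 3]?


E[-7X + 7Y + 3] = -7*E[X] + 7*E[Y] + 3
= (-7)*(5) + (7)*(4) + (3)
= -35 + 28 + 3 = -4

-4


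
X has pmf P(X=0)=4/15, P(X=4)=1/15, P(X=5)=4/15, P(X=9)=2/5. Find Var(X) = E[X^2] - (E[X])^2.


E[X] = 26/5, E[X^2] = 602/15
Var(X) = E[X^2] - (E[X])^2 = 602/15 - (26/5)^2 = 982/75

982/75


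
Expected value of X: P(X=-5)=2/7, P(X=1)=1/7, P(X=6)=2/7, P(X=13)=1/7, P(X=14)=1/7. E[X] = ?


E[X] = sum(x * P(x))
= -5*2/7 + 1*1/7 + 6*2/7 + 13*1/7 + 14*1/7
= 30/7

30/7


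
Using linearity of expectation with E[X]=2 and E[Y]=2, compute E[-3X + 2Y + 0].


E[-3X + 2Y + 0] = -3*E[X] + 2*E[Y] + 0
= (-3)*(2) + (2)*(2) + (0)
= -6 + 4 + 0 = -2

-2


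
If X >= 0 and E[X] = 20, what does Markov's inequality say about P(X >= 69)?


Markov: P(X >= a) <= E[X]/a
P(X >= 69) <= 20/69

20/69


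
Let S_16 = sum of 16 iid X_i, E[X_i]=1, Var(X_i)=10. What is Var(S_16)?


By independence, Var(S_n) = n*Var(X_1) = 16*10 = 160

160


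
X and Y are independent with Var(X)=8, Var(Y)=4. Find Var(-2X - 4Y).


Independence => Cov(X,Y)=0
Var(-2X - 4Y) = (-2)^2*Var(X) + (-4)^2*Var(Y)
= 4*8 + 16*4 = 96

96


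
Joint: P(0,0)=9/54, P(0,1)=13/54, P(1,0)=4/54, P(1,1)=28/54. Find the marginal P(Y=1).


P(Y=1) = P(0,1)+P(1,1) = 13/54 + 28/54 = 41/54

41/54


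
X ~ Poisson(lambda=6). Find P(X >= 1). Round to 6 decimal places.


P(X>=1) = 1 - P(X<=0) = 1 - (e^(-6)*6^0/0!)
≈ 1 - 0.0024787522 = 0.9975212478
≈ 0.997521

0.997521


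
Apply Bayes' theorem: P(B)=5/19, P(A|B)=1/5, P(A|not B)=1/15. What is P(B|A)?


P(A) = P(A|B)P(B) + P(A|B')P(B') = 1/5*5/19 + 1/15*14/19 = 29/285
P(B|A) = P(A|B)P(B)/P(A) = (1/19)/(29/285) = 15/29

15/29


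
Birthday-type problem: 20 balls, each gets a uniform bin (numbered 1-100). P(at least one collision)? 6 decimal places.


P(all different) = prod((100-i)/100 for i=0..19) = 0.130400
P(at least one match) = 1 - 0.130400 = 0.869600

0.869600


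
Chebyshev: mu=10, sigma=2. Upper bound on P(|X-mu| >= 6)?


k = 6/2 = 3
Chebyshev: P(|X-mu| >= k*sigma) <= 1/k^2 = 1/3^2 = 1/9

1/9


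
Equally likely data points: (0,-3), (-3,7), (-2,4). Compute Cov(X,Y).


E[X]=-5/3, E[Y]=8/3, E[XY]=-29/3
Cov(X,Y) = E[XY] - E[X]E[Y] = -29/3 + 5/3*8/3 = -47/9

-47/9


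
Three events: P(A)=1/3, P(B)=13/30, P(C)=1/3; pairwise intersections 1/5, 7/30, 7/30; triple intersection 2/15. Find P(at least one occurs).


P(A∪B∪C) = P(A)+P(B)+P(C) - P(AB)-P(AC)-P(BC) + P(ABC)
= 1/3+13/30+1/3 - 1/5-7/30-7/30 + 2/15
= 17/30

17/30


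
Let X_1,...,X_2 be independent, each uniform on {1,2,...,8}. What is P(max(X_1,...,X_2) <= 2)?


P(max <= 2) = P(all X_i <= 2) = (P(X_1 <= 2))^2
= (2/8)^2 = (1/4)^2 = 1/16

1/16


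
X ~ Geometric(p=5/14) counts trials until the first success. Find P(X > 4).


P(X > 4) = P(first 4 trials all fail) = (1-p)^4 = (9/14)^4 = 6561/38416

6561/38416


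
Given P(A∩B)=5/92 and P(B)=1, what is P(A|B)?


P(A|B) = P(A∩B)/P(B) = (10/184)/(184/184) = 10/184 = 5/92

5/92


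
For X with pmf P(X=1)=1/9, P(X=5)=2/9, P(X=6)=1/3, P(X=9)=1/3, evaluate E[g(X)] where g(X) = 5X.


E[5X] = sum(g(x)*P(x))
= 5*1/9 + 25*2/9 + 30*1/3 + 45*1/3
= 280/9

280/9


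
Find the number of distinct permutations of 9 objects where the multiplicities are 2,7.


9! = 362880
Denominator: 2!=2 * 7!=5040
Coefficient = 362880 / 10080 = 36

36


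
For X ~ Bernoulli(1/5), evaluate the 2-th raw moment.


For Bernoulli: X in {0,1}
E[X^2] = 0^2*(1-1/5) + 1^2*1/5 = 1/5

1/5


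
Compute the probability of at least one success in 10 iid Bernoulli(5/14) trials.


P(at least one) = 1 - P(none)
P(none) = (1 - 5/14)^10 = (9/14)^10 = 3486784401/289254654976
P(at least one) = 1 - 3486784401/289254654976 = 285767870575/289254654976

285767870575/289254654976


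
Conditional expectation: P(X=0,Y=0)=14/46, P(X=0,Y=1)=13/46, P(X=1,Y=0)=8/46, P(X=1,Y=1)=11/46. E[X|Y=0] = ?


P(Y=0) = 22/46
E[X|Y=0] = (0*14 + 1*8)/22 = 8/22 = 4/11

4/11


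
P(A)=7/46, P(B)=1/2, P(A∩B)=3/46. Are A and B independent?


P(A)*P(B) = 7/46*1/2 = 7/92
P(A∩B) = 3/46 != 7/92, so not independent

No, A and B are not independent


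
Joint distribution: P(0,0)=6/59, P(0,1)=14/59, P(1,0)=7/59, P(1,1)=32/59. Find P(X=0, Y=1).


Read from table: P(X=0, Y=1) = 14/59

14/59


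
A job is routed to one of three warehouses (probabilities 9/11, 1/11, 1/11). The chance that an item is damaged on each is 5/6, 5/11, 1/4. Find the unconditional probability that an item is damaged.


P(A) = P(A|B1)P(B1) + P(A|B2)P(B2) + P(A|B3)P(B3)
= 5/6*9/11 + 5/11*1/11 + 1/4*1/11
= 15/22 + 5/121 + 1/44 = 361/484

361/484


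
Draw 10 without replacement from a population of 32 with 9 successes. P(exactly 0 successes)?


P(X=0) = C(9,0)*C(23,10) / C(32,10)
= 1*1144066 / 64512240
= 1144066/64512240 = 24871/1402440

24871/1402440


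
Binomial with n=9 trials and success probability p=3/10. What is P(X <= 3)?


P(X<=3) = P(X=0) + P(X=1) + P(X=2) + P(X=3)
= 40353607/1000000000 + 155649627/1000000000 + 66706983/250000000 + 66706983/250000000
= 364829549/500000000

364829549/500000000


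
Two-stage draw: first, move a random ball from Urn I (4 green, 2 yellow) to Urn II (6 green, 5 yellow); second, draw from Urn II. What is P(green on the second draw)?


P(transfer green) = 4/6 = 2/3; P(transfer yellow) = 1/3
If green transferred: Urn II has 7 green of 12, so P(green|green moved) = 7/12
If yellow transferred: Urn II has 6 green of 12, so P(green|yellow moved) = 1/2
By total probability: P(green) = 2/3*7/12 + 1/3*1/2 = 5/9

5/9


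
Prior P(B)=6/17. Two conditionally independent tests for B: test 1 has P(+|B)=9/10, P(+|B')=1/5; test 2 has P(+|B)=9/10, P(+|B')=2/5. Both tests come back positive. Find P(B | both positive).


After test 1: P(+) = 9/10*6/17 + 1/5*11/17 = 38/85
P(B|+) = (27/85)/(38/85) = 27/38
After test 2 (use post1 as new prior): P(+) = 9/10*27/38 + 2/5*11/38 = 287/380
P(B|+,+) = (243/380)/(287/380) = 243/287

243/287


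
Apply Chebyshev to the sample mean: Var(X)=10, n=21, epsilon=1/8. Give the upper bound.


Var(Xbar) = Var(X)/n = 10/21
Chebyshev: P(|Xbar-mu| >= 1/8) <= Var(Xbar)/(1/8)^2 = (10/21)/(1/64) = 640/21
Bound exceeds 1, so trivial bound: 1

1


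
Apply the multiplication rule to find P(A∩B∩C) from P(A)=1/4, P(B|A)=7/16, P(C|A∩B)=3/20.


P(A∩B∩C) = P(A) * P(B|A) * P(C|A∩B)
= 1/4 * 7/16 * 3/20
= 7/64 * 3/20 = 21/1280

21/1280


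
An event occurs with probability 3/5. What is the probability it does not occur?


P(A') = 1 - P(A) = 1 - 3/5 = 2/5

2/5


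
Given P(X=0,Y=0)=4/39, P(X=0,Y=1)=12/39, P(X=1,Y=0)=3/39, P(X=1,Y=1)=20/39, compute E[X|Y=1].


P(Y=1) = 32/39
E[X|Y=1] = (0*12 + 1*20)/32 = 20/32 = 5/8

5/8


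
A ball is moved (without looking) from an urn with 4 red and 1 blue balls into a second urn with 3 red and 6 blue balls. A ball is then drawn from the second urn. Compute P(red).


P(transfer red) = 4/5; P(transfer blue) = 1/5
If red transferred: Urn II has 4 red of 10, so P(red|red moved) = 2/5
If blue transferred: Urn II has 3 red of 10, so P(red|blue moved) = 3/10
By total probability: P(red) = 4/5*2/5 + 1/5*3/10 = 19/50

19/50


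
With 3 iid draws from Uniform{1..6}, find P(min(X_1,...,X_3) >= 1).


P(min >= 1) = P(all X_i >= 1) = (P(X_1 >= 1))^3
= (6/6)^3 = 1^3 = 1

1


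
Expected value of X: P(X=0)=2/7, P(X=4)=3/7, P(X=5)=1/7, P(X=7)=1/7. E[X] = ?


E[X] = sum(x * P(x))
= 0*2/7 + 4*3/7 + 5*1/7 + 7*1/7
= 24/7

24/7


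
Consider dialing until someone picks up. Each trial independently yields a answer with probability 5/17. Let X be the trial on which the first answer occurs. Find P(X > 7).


P(X > 7) = P(first 7 trials all fail) = (1-p)^7 = (12/17)^7 = 35831808/410338673

35831808/410338673


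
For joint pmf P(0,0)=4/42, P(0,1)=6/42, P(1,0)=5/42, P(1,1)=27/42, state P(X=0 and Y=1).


Read from table: P(X=0, Y=1) = 6/42 = 1/7

1/7


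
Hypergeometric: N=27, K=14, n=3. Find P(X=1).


P(X=1) = C(14,1)*C(13,2) / C(27,3)
= 14*78 / 2925
= 1092/2925 = 28/75

28/75


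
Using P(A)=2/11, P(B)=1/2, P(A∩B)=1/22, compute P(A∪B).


P(A∪B) = P(A) + P(B) - P(A∩B)
= 2/11 + 1/2 - 1/22 = 7/11

7/11


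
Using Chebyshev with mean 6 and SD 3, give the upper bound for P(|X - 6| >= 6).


k = 6/3 = 2
Chebyshev: P(|X-mu| >= k*sigma) <= 1/k^2 = 1/2^2 = 1/4

1/4


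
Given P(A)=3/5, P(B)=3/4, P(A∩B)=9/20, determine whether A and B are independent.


P(A)*P(B) = 3/5*3/4 = 9/20
P(A∩B) = 9/20, which equals P(A)P(B), so independent

Yes, A and B are independent


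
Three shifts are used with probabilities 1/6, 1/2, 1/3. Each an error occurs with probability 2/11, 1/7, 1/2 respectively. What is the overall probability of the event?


P(A) = P(A|B1)P(B1) + P(A|B2)P(B2) + P(A|B3)P(B3)
= 2/11*1/6 + 1/7*1/2 + 1/2*1/3
= 1/33 + 1/14 + 1/6 = 62/231

62/231


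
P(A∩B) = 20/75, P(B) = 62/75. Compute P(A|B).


P(A|B) = P(A∩B)/P(B) = (20/75)/(62/75) = 20/62 = 10/31

10/31


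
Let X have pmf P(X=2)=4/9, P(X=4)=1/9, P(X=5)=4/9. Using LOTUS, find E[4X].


E[4X] = sum(g(x)*P(x))
= 8*4/9 + 16*1/9 + 20*4/9
= 128/9

128/9


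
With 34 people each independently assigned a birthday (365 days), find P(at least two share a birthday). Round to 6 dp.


P(all different) = prod((365-i)/365 for i=0..33) = 0.204683
P(at least one match) = 1 - 0.204683 = 0.795317

0.795317


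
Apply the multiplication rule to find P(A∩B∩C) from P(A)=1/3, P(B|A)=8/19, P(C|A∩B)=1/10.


P(A∩B∩C) = P(A) * P(B|A) * P(C|A∩B)
= 1/3 * 8/19 * 1/10
= 8/57 * 1/10 = 4/285

4/285


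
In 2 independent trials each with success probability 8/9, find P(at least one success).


P(at least one) = 1 - P(none)
P(none) = (1 - 8/9)^2 = (1/9)^2 = 1/81
P(at least one) = 1 - 1/81 = 80/81

80/81


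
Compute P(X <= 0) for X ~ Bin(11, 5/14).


P(X<=0) = P(X=0)
= 31381059609/4049565169664
= 31381059609/4049565169664

31381059609/4049565169664


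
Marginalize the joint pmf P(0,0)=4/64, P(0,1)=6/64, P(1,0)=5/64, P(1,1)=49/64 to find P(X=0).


P(X=0) = P(0,0)+P(0,1) = 4/64 + 6/64 = 10/64 = 5/32

5/32


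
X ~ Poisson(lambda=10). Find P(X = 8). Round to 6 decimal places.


P(X=8) = e^(-10) * 10^8 / 8!
≈ 0.00004539992976 * 100000000 / 40320
≈ 0.112599

0.112599


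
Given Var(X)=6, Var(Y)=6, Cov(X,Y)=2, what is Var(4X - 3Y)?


Var(4X - 3Y) = 4^2*Var(X) + (-3)^2*Var(Y) + 2*4*(-3)*Cov(X,Y)
= 16*6 + 9*6 - 24*2
= 96 + 54 - 48 = 102

102


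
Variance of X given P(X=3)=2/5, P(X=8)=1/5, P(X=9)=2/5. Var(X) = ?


E[X] = 32/5, E[X^2] = 244/5
Var(X) = E[X^2] - (E[X])^2 = 244/5 - (32/5)^2 = 196/25

196/25


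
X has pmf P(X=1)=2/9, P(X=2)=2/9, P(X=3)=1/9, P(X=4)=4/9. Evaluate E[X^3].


E[X^3] = sum(x^3 * P(x))
= 1*2/9 + 8*2/9 + 27*1/9 + 64*4/9
= 301/9

301/9


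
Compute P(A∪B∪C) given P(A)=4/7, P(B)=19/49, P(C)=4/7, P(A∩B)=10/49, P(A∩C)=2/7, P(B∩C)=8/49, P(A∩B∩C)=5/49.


P(A∪B∪C) = P(A)+P(B)+P(C) - P(AB)-P(AC)-P(BC) + P(ABC)
= 4/7+19/49+4/7 - 10/49-2/7-8/49 + 5/49
= 48/49

48/49


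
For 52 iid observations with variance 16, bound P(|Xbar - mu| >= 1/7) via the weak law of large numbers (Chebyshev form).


Var(Xbar) = Var(X)/n = 16/52
Chebyshev: P(|Xbar-mu| >= 1/7) <= Var(Xbar)/(1/7)^2 = (4/13)/(1/49) = 196/13
Bound exceeds 1, so trivial bound: 1

1


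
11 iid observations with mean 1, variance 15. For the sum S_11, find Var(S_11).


By independence, Var(S_n) = n*Var(X_1) = 11*15 = 165

165


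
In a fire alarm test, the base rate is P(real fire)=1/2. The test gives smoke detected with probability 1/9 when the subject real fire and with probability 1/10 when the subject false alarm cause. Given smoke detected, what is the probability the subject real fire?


P(A) = P(A|B)P(B) + P(A|B')P(B') = 1/9*1/2 + 1/10*1/2 = 19/180
P(B|A) = P(A|B)P(B)/P(A) = (1/18)/(19/180) = 10/19

10/19


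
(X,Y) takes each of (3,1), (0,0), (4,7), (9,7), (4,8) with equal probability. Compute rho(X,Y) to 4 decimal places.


Cov(X,Y) = 6.8000, Var(X) = 8.4000, Var(Y) = 11.4400
rho = Cov/(sqrt(VarX)*sqrt(VarY)) = 0.6937

0.6937


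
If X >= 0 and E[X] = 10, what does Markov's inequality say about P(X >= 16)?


Markov: P(X >= a) <= E[X]/a
P(X >= 16) <= 10/16 = 5/8

5/8


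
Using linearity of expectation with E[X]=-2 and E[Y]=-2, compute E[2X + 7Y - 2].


E[2X + 7Y - 2] = 2*E[X] + 7*E[Y] - 2
= (2)*(-2) + (7)*(-2) + (-2)
= -4 - 14 - 2 = -20

-20


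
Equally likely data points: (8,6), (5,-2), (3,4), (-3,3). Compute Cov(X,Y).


E[X]=13/4, E[Y]=11/4, E[XY]=41/4
Cov(X,Y) = E[XY] - E[X]E[Y] = 41/4 - 13/4*11/4 = 21/16

21/16


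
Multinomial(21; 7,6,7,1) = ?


21! = 51090942171709440000
Denominator: 7!=5040 * 6!=720 * 7!=5040 * 1!=1
Coefficient = 51090942171709440000 / 18289152000 = 2793510720

2793510720


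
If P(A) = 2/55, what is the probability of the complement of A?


P(A') = 1 - P(A) = 1 - 2/55 = 53/55

53/55


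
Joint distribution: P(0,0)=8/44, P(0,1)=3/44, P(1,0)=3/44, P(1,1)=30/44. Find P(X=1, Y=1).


Read from table: P(X=1, Y=1) = 30/44 = 15/22

15/22


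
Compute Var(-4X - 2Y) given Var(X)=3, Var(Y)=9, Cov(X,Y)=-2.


Var(-4X - 2Y) = (-4)^2*Var(X) + (-2)^2*Var(Y) + 2*(-4)*(-2)*Cov(X,Y)
= 16*3 + 4*9 + 16*(-2)
= 48 + 36 - 32 = 52

52


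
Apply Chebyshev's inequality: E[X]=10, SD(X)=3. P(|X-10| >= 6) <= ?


k = 6/3 = 2
Chebyshev: P(|X-mu| >= k*sigma) <= 1/k^2 = 1/2^2 = 1/4

1/4


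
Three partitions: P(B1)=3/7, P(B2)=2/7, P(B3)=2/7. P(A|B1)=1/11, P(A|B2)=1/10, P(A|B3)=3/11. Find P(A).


P(A) = P(A|B1)P(B1) + P(A|B2)P(B2) + P(A|B3)P(B3)
= 1/11*3/7 + 1/10*2/7 + 3/11*2/7
= 3/77 + 1/35 + 6/77 = 8/55

8/55


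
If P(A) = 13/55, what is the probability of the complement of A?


P(A') = 1 - P(A) = 1 - 13/55 = 42/55

42/55


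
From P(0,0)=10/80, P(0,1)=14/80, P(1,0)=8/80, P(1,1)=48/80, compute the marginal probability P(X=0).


P(X=0) = P(0,0)+P(0,1) = 10/80 + 14/80 = 24/80 = 3/10

3/10


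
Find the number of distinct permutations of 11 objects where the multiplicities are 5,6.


11! = 39916800
Denominator: 5!=120 * 6!=720
Coefficient = 39916800 / 86400 = 462

462


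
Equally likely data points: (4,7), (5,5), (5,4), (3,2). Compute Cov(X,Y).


E[X]=17/4, E[Y]=9/2, E[XY]=79/4
Cov(X,Y) = E[XY] - E[X]E[Y] = 79/4 - 17/4*9/2 = 5/8

5/8


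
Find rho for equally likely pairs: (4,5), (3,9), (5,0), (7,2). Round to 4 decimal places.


Cov(X,Y) = -3.7500, Var(X) = 2.1875, Var(Y) = 11.5000
rho = Cov/(sqrt(VarX)*sqrt(VarY)) = -0.7477

-0.7477


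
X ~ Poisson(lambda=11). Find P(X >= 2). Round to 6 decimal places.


P(X>=2) = 1 - P(X<=1) = 1 - (e^(-11)*11^0/0! + e^(-11)*11^1/1!)
≈ 1 - (0.0000167017 + 0.0001837187)
= 1 - 0.0002004204 = 0.9997995796
≈ 0.999800

0.999800


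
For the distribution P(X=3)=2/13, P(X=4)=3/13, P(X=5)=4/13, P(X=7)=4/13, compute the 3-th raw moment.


E[X^3] = sum(x^3 * P(x))
= 27*2/13 + 64*3/13 + 125*4/13 + 343*4/13
= 2118/13

2118/13


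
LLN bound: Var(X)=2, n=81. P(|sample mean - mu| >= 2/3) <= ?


Var(Xbar) = Var(X)/n = 2/81
Chebyshev: P(|Xbar-mu| >= 2/3) <= Var(Xbar)/(2/3)^2 = (2/81)/(4/9) = 1/18

1/18


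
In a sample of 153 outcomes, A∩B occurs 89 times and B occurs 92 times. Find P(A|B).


P(A|B) = P(A∩B)/P(B) = (89/153)/(92/153) = 89/92

89/92


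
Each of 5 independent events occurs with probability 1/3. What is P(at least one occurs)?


P(at least one) = 1 - P(none)
P(none) = (1 - 1/3)^5 = (2/3)^5 = 32/243
P(at least one) = 1 - 32/243 = 211/243

211/243


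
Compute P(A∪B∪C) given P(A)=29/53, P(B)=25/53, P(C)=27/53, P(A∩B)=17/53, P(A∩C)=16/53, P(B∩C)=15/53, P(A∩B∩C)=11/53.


P(A∪B∪C) = P(A)+P(B)+P(C) - P(AB)-P(AC)-P(BC) + P(ABC)
= 29/53+25/53+27/53 - 17/53-16/53-15/53 + 11/53
= 44/53

44/53


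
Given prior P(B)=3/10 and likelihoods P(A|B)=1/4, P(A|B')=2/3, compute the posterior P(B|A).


P(A) = P(A|B)P(B) + P(A|B')P(B') = 1/4*3/10 + 2/3*7/10 = 13/24
P(B|A) = P(A|B)P(B)/P(A) = (3/40)/(13/24) = 9/65

9/65


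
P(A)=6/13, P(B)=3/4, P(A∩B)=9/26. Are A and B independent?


P(A)*P(B) = 6/13*3/4 = 9/26
P(A∩B) = 9/26, which equals P(A)P(B), so independent

Yes, A and B are independent


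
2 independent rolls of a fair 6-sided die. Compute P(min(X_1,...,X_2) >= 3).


P(min >= 3) = P(all X_i >= 3) = (P(X_1 >= 3))^2
= (4/6)^2 = (2/3)^2 = 4/9

4/9


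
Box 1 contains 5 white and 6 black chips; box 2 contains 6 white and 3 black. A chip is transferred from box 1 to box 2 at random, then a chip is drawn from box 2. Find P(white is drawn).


P(transfer white) = 5/11; P(transfer black) = 6/11
If white transferred: Urn II has 7 white of 10, so P(white|white moved) = 7/10
If black transferred: Urn II has 6 white of 10, so P(white|black moved) = 3/5
By total probability: P(white) = 5/11*7/10 + 6/11*3/5 = 71/110

71/110


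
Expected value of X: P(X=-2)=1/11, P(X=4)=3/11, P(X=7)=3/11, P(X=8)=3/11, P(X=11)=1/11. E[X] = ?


E[X] = sum(x * P(x))
= -2*1/11 + 4*3/11 + 7*3/11 + 8*3/11 + 11*1/11
= 6

6


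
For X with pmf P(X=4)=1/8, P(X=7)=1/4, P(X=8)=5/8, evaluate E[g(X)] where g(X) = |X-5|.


E[|X-5|] = sum(g(x)*P(x))
= 1*1/8 + 2*1/4 + 3*5/8
= 5/2

5/2


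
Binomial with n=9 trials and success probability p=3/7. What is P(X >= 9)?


P(X>=9) = P(X=9)
= 19683/40353607
= 19683/40353607

19683/40353607


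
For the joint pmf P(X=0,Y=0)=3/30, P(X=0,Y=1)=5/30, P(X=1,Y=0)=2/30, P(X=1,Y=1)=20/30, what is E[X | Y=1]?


P(Y=1) = 25/30
E[X|Y=1] = (0*5 + 1*20)/25 = 20/25 = 4/5

4/5


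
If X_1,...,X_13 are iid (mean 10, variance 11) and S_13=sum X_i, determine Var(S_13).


By independence, Var(S_n) = n*Var(X_1) = 13*11 = 143

143


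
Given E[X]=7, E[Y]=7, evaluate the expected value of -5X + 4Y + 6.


E[-5X + 4Y + 6] = -5*E[X] + 4*E[Y] + 6
= (-5)*(7) + (4)*(7) + (6)
= -35 + 28 + 6 = -1

-1


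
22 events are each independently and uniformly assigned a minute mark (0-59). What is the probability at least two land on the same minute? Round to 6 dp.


P(all different) = prod((60-i)/60 for i=0..21) = 0.012087
P(at least one match) = 1 - 0.012087 = 0.987913

0.987913


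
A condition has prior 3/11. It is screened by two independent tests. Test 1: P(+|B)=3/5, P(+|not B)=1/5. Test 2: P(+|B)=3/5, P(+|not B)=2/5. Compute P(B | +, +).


After test 1: P(+) = 3/5*3/11 + 1/5*8/11 = 17/55
P(B|+) = (9/55)/(17/55) = 9/17
After test 2 (use post1 as new prior): P(+) = 3/5*9/17 + 2/5*8/17 = 43/85
P(B|+,+) = (27/85)/(43/85) = 27/43

27/43


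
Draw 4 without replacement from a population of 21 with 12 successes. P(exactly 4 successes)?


P(X=4) = C(12,4)*C(9,0) / C(21,4)
= 495*1 / 5985
= 495/5985 = 11/133

11/133


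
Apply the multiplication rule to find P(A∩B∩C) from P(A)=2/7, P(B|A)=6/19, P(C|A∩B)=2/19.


P(A∩B∩C) = P(A) * P(B|A) * P(C|A∩B)
= 2/7 * 6/19 * 2/19
= 12/133 * 2/19 = 24/2527

24/2527


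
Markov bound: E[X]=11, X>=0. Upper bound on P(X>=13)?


Markov: P(X >= a) <= E[X]/a
P(X >= 13) <= 11/13

11/13


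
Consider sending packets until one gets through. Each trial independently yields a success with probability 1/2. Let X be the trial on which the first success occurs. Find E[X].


For geometric (trials until first success), E[X] = 1/p = 1/(1/2) = 2

2


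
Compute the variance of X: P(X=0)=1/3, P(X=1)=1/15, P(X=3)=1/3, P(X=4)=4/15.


E[X] = 32/15, E[X^2] = 22/3
Var(X) = E[X^2] - (E[X])^2 = 22/3 - (32/15)^2 = 626/225

626/225


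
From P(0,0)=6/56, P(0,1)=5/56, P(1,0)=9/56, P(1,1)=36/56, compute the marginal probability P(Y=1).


P(Y=1) = P(0,1)+P(1,1) = 5/56 + 36/56 = 41/56

41/56


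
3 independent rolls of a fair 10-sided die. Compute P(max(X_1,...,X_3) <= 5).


P(max <= 5) = P(all X_i <= 5) = (P(X_1 <= 5))^3
= (5/10)^3 = (1/2)^3 = 1/8

1/8


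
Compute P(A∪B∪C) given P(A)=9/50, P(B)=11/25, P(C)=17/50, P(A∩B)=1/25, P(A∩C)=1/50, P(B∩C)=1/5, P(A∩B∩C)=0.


P(A∪B∪C) = P(A)+P(B)+P(C) - P(AB)-P(AC)-P(BC) + P(ABC)
= 9/50+11/25+17/50 - 1/25-1/50-1/5 + 0
= 7/10

7/10


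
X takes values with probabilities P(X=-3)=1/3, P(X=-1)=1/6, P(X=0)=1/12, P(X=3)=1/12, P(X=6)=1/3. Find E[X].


E[X] = sum(x * P(x))
= -3*1/3 - 1*1/6 + 0*1/12 + 3*1/12 + 6*1/3
= 13/12

13/12


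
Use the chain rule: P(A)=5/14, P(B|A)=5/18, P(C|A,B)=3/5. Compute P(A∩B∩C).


P(A∩B∩C) = P(A) * P(B|A) * P(C|A∩B)
= 5/14 * 5/18 * 3/5
= 25/252 * 3/5 = 5/84

5/84


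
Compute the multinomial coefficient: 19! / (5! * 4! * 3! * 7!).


19! = 121645100408832000
Denominator: 5!=120 * 4!=24 * 3!=6 * 7!=5040
Coefficient = 121645100408832000 / 87091200 = 1396755360

1396755360


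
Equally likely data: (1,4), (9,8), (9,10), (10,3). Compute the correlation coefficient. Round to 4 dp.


Cov(X,Y) = 3.6875, Var(X) = 13.1875, Var(Y) = 8.1875
rho = Cov/(sqrt(VarX)*sqrt(VarY)) = 0.3549

0.3549


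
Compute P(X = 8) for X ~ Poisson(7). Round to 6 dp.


P(X=8) = e^(-7) * 7^8 / 8!
≈ 0.0009118819656 * 5764801 / 40320
≈ 0.130377

0.130377


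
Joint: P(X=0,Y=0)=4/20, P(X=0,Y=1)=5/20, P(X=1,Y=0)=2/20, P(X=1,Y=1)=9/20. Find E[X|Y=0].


P(Y=0) = 6/20
E[X|Y=0] = (0*4 + 1*2)/6 = 2/6 = 1/3

1/3


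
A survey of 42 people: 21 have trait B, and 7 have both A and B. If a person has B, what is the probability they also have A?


P(A|B) = P(A∩B)/P(B) = (7/42)/(21/42) = 7/21 = 1/3

1/3


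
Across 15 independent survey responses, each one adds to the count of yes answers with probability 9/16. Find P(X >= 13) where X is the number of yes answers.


P(X>=13) = P(X=13) + P(X=14) + P(X=15)
= 13077899686752705/1152921504606846976 + 2402063207770905/1152921504606846976 + 205891132094649/1152921504606846976
= 15685854026618259/1152921504606846976

15685854026618259/1152921504606846976


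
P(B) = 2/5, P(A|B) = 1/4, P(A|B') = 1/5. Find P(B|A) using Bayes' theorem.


P(A) = P(A|B)P(B) + P(A|B')P(B') = 1/4*2/5 + 1/5*3/5 = 11/50
P(B|A) = P(A|B)P(B)/P(A) = (1/10)/(11/50) = 5/11

5/11


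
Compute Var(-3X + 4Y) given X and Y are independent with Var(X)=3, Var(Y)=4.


Independence => Cov(X,Y)=0
Var(-3X + 4Y) = (-3)^2*Var(X) + 4^2*Var(Y)
= 9*3 + 16*4 = 91

91


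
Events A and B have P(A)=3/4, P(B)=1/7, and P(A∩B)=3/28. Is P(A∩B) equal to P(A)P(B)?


P(A)*P(B) = 3/4*1/7 = 3/28
P(A∩B) = 3/28, which equals P(A)P(B), so independent

Yes, A and B are independent


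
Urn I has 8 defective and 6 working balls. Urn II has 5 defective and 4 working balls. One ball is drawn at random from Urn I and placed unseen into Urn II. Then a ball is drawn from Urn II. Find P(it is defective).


P(transfer defective) = 8/14 = 4/7; P(transfer working) = 3/7
If defective transferred: Urn II has 6 defective of 10, so P(defective|defective moved) = 3/5
If working transferred: Urn II has 5 defective of 10, so P(defective|working moved) = 1/2
By total probability: P(defective) = 4/7*3/5 + 3/7*1/2 = 39/70

39/70


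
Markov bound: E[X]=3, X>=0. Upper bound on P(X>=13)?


Markov: P(X >= a) <= E[X]/a
P(X >= 13) <= 3/13

3/13


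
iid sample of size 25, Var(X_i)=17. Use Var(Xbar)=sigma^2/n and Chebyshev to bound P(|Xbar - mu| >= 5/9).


Var(Xbar) = Var(X)/n = 17/25
Chebyshev: P(|Xbar-mu| >= 5/9) <= Var(Xbar)/(5/9)^2 = (17/25)/(25/81) = 1377/625
Bound exceeds 1, so trivial bound: 1

1


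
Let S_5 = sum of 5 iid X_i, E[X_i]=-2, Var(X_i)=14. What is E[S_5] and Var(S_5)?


E[S_n] = n*mu = 5*-2 = -10
Var(S_n) = n*sigma^2 = 5*14 = 70

E[S_5]=-10, Var(S_5)=70


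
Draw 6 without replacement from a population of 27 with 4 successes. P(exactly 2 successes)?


P(X=2) = C(4,2)*C(23,4) / C(27,6)
= 6*8855 / 296010
= 53130/296010 = 7/39

7/39


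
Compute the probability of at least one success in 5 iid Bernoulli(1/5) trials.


P(at least one) = 1 - P(none)
P(none) = (1 - 1/5)^5 = (4/5)^5 = 1024/3125
P(at least one) = 1 - 1024/3125 = 2101/3125

2101/3125


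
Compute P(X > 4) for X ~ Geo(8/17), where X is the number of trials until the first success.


P(X > 4) = P(first 4 trials all fail) = (1-p)^4 = (9/17)^4 = 6561/83521

6561/83521


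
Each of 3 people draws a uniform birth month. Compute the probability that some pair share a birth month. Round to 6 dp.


P(all different) = prod((12-i)/12 for i=0..2) = 0.763889
P(at least one match) = 1 - 0.763889 = 0.236111

0.236111


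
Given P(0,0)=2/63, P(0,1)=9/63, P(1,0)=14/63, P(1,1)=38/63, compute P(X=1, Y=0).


Read from table: P(X=1, Y=0) = 14/63 = 2/9

2/9


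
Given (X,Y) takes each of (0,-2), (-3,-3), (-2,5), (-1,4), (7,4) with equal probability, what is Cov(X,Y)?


E[X]=1/5, E[Y]=8/5, E[XY]=23/5
Cov(X,Y) = E[XY] - E[X]E[Y] = 23/5 - 1/5*8/5 = 107/25

107/25


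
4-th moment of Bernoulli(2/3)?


For Bernoulli: X in {0,1}
E[X^4] = 0^4*(1-2/3) + 1^4*2/3 = 2/3

2/3


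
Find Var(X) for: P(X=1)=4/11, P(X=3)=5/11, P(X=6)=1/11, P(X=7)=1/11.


E[X] = 32/11, E[X^2] = 134/11
Var(X) = E[X^2] - (E[X])^2 = 134/11 - (32/11)^2 = 450/121

450/121


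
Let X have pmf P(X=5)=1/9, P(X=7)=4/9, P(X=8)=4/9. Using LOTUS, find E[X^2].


E[X^2] = sum(g(x)*P(x))
= 25*1/9 + 49*4/9 + 64*4/9
= 53

53


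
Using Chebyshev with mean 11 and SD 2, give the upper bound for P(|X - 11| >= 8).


k = 8/2 = 4
Chebyshev: P(|X-mu| >= k*sigma) <= 1/k^2 = 1/4^2 = 1/16

1/16


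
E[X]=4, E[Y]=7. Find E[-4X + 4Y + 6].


E[-4X + 4Y + 6] = -4*E[X] + 4*E[Y] + 6
= (-4)*(4) + (4)*(7) + (6)
= -16 + 28 + 6 = 18

18


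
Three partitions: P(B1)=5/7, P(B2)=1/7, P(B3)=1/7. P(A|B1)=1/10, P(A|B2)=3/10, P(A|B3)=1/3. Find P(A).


P(A) = P(A|B1)P(B1) + P(A|B2)P(B2) + P(A|B3)P(B3)
= 1/10*5/7 + 3/10*1/7 + 1/3*1/7
= 1/14 + 3/70 + 1/21 = 17/105

17/105


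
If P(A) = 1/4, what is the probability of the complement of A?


P(A') = 1 - P(A) = 1 - 1/4 = 3/4

3/4


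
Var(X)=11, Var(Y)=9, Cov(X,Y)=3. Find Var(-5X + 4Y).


Var(-5X + 4Y) = (-5)^2*Var(X) + 4^2*Var(Y) + 2*(-5)*4*Cov(X,Y)
= 25*11 + 16*9 - 40*3
= 275 + 144 - 120 = 299

299
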